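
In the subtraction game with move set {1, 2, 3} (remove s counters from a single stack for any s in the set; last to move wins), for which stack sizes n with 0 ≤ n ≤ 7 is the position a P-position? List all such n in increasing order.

0, 4

Build the Grundy sequence with g(k) = mex{g(k−s) : s ∈ {1, 2, 3}, s ≤ k}:
g(0) = mex{} = 0
g(1) = mex{0} = 1
g(2) = mex{0,1} = 2
g(3) = mex{0,1,2} = 3
g(4) = mex{1,2,3} = 0
g(5) = mex{0,2,3} = 1
g(6) = mex{0,1,3} = 2
g(7) = mex{0,1,2} = 3
The P-positions (g = 0) in 0..7 are 0, 4.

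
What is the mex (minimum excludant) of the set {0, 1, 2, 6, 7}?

3

The values 0, 1, 2 are all present; 3 is the first non-negative integer missing from the set.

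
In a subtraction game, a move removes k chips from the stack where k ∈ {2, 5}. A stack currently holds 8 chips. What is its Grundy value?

0

Build the Grundy sequence with g(k) = mex{g(k−s) : s ∈ {2, 5}, s ≤ k}:
k:     0  1  2  3  4  5  6  7  8
g(k):  0  0  1  1  0  2  1  0  0
So g(8) = 0.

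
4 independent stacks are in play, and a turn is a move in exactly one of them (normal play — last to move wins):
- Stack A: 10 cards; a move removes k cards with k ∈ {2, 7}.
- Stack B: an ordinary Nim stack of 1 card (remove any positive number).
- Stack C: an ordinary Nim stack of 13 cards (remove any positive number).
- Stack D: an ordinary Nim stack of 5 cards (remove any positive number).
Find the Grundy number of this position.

Build the Grundy sequence for stack A with g(k) = mex{g(k−s) : s ∈ {2, 7}, s ≤ k}:
g(0) = mex{} = 0
g(1) = mex{} = 0
g(2) = mex{0} = 1
g(3) = mex{0} = 1
g(4) = mex{1} = 0
g(5) = mex{1} = 0
g(6) = mex{0} = 1
g(7) = mex{0} = 1
g(8) = mex{0,1} = 2
g(9) = mex{1} = 0
g(10) = mex{1,2} = 0
So g(10) = 0.
Stack B is a plain Nim stack of size 1, so its Grundy value is 1.
Stack C is a plain Nim stack of size 13, so its Grundy value is 13.
Stack D is a plain Nim stack of size 5, so its Grundy value is 5.
The value of a disjunctive sum is the nim-sum of the parts.
Combined value = 0 ⊕ 1 ⊕ 13 ⊕ 5 = 9.

9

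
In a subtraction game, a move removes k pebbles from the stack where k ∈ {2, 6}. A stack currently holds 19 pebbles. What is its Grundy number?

1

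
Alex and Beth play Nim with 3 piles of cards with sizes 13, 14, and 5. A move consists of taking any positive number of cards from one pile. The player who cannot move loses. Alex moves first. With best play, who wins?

Bitwise XOR of the heap sizes:
  1101  (13)
  1110  (14)
  0101  (5)
  ----
  0110  (6)
The nim-sum is 6 ≠ 0, so this is an N-position: the player to move can win; Alex has a winning move.

Alex wins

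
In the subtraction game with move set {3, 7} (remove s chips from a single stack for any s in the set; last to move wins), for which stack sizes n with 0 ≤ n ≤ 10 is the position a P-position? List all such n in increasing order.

0, 1, 2, 6, 10

Grundy values for subtraction set {3, 7}:
g(0) = mex{} = 0
g(1) = mex{} = 0
g(2) = mex{} = 0
g(3) = mex{0} = 1
g(4) = mex{0} = 1
g(5) = mex{0} = 1
g(6) = mex{1} = 0
g(7) = mex{0,1} = 2
g(8) = mex{0,1} = 2
g(9) = mex{0} = 1
g(10) = mex{1,2} = 0
The P-positions (g = 0) in 0..10 are 0, 1, 2, 6, 10.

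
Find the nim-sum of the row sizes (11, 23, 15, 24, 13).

Bitwise XOR of the heap sizes:
  01011  (11)
  10111  (23)
  01111  (15)
  11000  (24)
  01101  (13)
  -----
  00110  (6)

6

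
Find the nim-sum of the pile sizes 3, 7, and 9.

13

In binary:
  0011  (3)
  0111  (7)
  1001  (9)
  ----
  1101  (13)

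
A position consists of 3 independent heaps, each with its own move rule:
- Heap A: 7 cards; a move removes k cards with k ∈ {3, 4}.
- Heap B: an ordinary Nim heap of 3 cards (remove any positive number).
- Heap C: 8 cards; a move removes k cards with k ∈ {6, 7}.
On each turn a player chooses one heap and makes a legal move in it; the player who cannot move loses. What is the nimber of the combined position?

Grundy values for heap A (subtraction set {3, 4}):
g(0) = mex{} = 0
g(1) = mex{} = 0
g(2) = mex{} = 0
g(3) = mex{0} = 1
g(4) = mex{0} = 1
g(5) = mex{0} = 1
g(6) = mex{0,1} = 2
g(7) = mex{1} = 0
So g(7) = 0.
Heap B is a plain Nim heap of size 3, so its Grundy value is 3.
Grundy values for heap C (subtraction set {6, 7}):
k:     0  1  2  3  4  5  6  7  8
g(k):  0  0  0  0  0  0  1  1  1
So g(8) = 1.
The value of a disjunctive sum is the nim-sum of the parts.
Combined value = 0 ⊕ 3 ⊕ 1 = 2.

2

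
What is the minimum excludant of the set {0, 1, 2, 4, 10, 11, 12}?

3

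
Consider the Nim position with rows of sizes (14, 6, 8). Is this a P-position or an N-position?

P-position

Nim-sum: 14 ^ 6 ^ 8 = 0.
The nim-sum is 0, so this is a P-position: the player to move is in a losing position under optimal play.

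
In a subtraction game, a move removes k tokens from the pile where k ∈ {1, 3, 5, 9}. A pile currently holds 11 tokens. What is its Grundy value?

1

Grundy values for subtraction set {1, 3, 5, 9}:
g(0) = mex{} = 0
g(1) = mex{0} = 1
g(2) = mex{1} = 0
g(3) = mex{0} = 1
g(4) = mex{1} = 0
g(5) = mex{0} = 1
g(6) = mex{1} = 0
g(7) = mex{0} = 1
g(8) = mex{1} = 0
g(9) = mex{0} = 1
g(10) = mex{1} = 0
g(11) = mex{0} = 1
So g(11) = 1.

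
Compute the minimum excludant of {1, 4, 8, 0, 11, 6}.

2

The values 0, 1 are all present; 2 is the first non-negative integer missing from the set.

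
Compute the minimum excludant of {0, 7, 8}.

1

0 is in the set but 1 is not, so the mex is 1.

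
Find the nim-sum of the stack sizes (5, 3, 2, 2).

6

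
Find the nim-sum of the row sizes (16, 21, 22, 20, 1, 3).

5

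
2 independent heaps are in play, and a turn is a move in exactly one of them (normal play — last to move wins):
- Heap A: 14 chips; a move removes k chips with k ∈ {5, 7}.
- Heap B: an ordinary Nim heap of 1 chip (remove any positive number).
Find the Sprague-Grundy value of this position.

Grundy values for heap A (subtraction set {5, 7}):
k:     0  1  2  3  4  5  6  7  8  9 10 11 12 13 14
g(k):  0  0  0  0  0  1  1  1  1  1  2  2  0  0  0
So g(14) = 0.
Heap B is a plain Nim heap of size 1, so its Grundy value is 1.
The value of a disjunctive sum is the nim-sum of the parts.
Combined value = 0 XOR 1 = 1.

1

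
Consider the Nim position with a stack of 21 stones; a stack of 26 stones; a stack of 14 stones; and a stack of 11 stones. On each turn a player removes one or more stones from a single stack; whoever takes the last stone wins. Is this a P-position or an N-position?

Nim-sum: 21 ⊕ 26 ⊕ 14 ⊕ 11 = 10.
The nim-sum is 10 ≠ 0, so this is an N-position: the player to move can win.

N-position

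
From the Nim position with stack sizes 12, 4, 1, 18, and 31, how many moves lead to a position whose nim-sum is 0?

3

Compute the nim-sum pairwise:
12 ^ 4 = 8
8 ^ 1 = 9
9 ^ 18 = 27
27 ^ 31 = 4
The overall nim-sum is X = 4. A stack of size p has a winning move iff p XOR X < p (reduce it to p XOR X).
  12: 12 XOR 4 = 8 < 12 — winning move (to 8).
  4: 4 XOR 4 = 0 < 4 — winning move (to 0).
  1: 1 XOR 4 = 5 ≥ 1 — no move.
  18: 18 XOR 4 = 22 ≥ 18 — no move.
  31: 31 XOR 4 = 27 < 31 — winning move (to 27).
That gives 3 winning moves.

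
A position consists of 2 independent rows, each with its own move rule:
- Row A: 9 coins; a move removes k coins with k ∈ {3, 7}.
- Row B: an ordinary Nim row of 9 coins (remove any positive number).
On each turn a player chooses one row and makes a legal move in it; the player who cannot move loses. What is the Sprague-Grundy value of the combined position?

Grundy values for row A (subtraction set {3, 7}):
k:     0  1  2  3  4  5  6  7  8  9
g(k):  0  0  0  1  1  1  0  2  2  1
So g(9) = 1.
Row B is a plain Nim row of size 9, so its Grundy value is 9.
By the Sprague-Grundy theorem, the Grundy value of a sum of independent games is the XOR of the component values.
Combined value = 1 XOR 9 = 8.

8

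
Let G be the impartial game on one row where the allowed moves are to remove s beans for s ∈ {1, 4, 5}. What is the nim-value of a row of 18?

0

Grundy values for subtraction set {1, 4, 5}:
k:     0  1  2  3  4  5  6  7  8  9 10 11 12 13 14 15 16 17 18
g(k):  0  1  0  1  2  3  2  3  0  1  0  1  2  3  2  3  0  1  0
So g(18) = 0.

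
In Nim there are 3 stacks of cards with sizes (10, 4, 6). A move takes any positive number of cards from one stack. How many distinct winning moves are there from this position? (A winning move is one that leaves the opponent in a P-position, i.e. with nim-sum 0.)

Nim-sum: 10 ⊕ 4 ⊕ 6 = 8.
The overall nim-sum is X = 8. A stack of size p has a winning move iff p XOR X < p (reduce it to p XOR X).
  10: 10 XOR 8 = 2 < 10 — winning move (to 2).
  4: 4 XOR 8 = 12 ≥ 4 — no move.
  6: 6 XOR 8 = 14 ≥ 6 — no move.
That gives 1 winning move.

1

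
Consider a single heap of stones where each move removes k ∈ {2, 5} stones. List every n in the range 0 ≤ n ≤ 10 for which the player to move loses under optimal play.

0, 1, 4, 7, 8

Build the Grundy sequence with g(k) = mex{g(k−s) : s ∈ {2, 5}, s ≤ k}:
g(0) = mex{} = 0
g(1) = mex{} = 0
g(2) = mex{0} = 1
g(3) = mex{0} = 1
g(4) = mex{1} = 0
g(5) = mex{0,1} = 2
g(6) = mex{0} = 1
g(7) = mex{1,2} = 0
g(8) = mex{1} = 0
g(9) = mex{0} = 1
g(10) = mex{0,2} = 1
The P-positions (g = 0) in 0..10 are 0, 1, 4, 7, 8.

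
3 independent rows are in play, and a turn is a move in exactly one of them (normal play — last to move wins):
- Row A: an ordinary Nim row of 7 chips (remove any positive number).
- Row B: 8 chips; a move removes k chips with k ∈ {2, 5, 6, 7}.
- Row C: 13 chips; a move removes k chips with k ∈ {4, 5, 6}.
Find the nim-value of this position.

Row A is a plain Nim row of size 7, so its Grundy value is 7.
For row B, compute g(0), g(1), … with moves {2, 5, 6, 7}:
g(0) = mex{} = 0
g(1) = mex{} = 0
g(2) = mex{0} = 1
g(3) = mex{0} = 1
g(4) = mex{1} = 0
g(5) = mex{0,1} = 2
g(6) = mex{0} = 1
g(7) = mex{0,1,2} = 3
g(8) = mex{0,1} = 2
So g(8) = 2.
Build the Grundy sequence for row C with g(k) = mex{g(k−s) : s ∈ {4, 5, 6}, s ≤ k}:
k:     0  1  2  3  4  5  6  7  8  9 10 11 12 13
g(k):  0  0  0  0  1  1  1  1  2  2  0  0  0  0
So g(13) = 0.
The value of a disjunctive sum is the nim-sum of the parts.
Combined value = 7 ⊕ 2 ⊕ 0 = 5.

5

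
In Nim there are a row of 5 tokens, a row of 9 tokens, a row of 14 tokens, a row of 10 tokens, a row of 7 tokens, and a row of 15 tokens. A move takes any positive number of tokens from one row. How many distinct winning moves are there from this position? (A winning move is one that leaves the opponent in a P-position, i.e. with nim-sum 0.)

In binary:
  0101  (5)
  1001  (9)
  1110  (14)
  1010  (10)
  0111  (7)
  1111  (15)
  ----
  0000  (0)
The nim-sum is already 0, so every move leaves a nonzero nim-sum — there are no winning moves.

0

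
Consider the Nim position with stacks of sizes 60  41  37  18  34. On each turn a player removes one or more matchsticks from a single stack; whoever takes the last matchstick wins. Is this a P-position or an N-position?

P-position

Nim-sum: 60 ^ 41 ^ 37 ^ 18 ^ 34 = 0.
The nim-sum is 0, so this is a P-position: the player to move is in a losing position under optimal play.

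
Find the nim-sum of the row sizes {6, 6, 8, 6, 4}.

Nim-sum: 6 ⊕ 6 ⊕ 8 ⊕ 6 ⊕ 4 = 10.

10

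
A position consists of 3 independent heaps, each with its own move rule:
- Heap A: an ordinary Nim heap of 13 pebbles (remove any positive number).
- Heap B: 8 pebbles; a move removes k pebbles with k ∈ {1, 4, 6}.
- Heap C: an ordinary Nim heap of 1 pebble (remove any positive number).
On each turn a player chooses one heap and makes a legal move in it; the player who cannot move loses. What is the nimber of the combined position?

Heap A is a plain Nim heap of size 13, so its Grundy value is 13.
Grundy values for heap B (subtraction set {1, 4, 6}):
k:     0  1  2  3  4  5  6  7  8
g(k):  0  1  0  1  2  0  1  0  1
So g(8) = 1.
Heap C is a plain Nim heap of size 1, so its Grundy value is 1.
By the Sprague-Grundy theorem, the Grundy value of a sum of independent games is the XOR of the component values.
Combined value = 13 XOR 1 XOR 1 = 13.

13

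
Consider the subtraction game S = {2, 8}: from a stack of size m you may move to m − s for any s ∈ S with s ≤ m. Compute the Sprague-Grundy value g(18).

Compute g(0), g(1), … for moves {2, 8}:
k:     0  1  2  3  4  5  6  7  8  9 10 11 12 13 14 15 16 17 18
g(k):  0  0  1  1  0  0  1  1  2  2  0  0  1  1  0  0  1  1  2
So g(18) = 2.

2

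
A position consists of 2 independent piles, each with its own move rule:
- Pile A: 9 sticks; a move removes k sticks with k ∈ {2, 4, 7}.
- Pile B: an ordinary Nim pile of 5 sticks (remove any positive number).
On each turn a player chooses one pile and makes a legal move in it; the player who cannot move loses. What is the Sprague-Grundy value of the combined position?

5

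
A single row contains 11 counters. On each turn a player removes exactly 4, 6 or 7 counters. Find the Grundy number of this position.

0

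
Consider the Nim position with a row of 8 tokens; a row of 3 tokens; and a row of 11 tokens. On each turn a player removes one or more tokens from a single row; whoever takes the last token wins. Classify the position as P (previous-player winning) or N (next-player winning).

P-position

Write each in binary and XOR column by column:
  1000  (8)
  0011  (3)
  1011  (11)
  ----
  0000  (0)
The nim-sum is 0, so this is a P-position: the player to move is in a losing position under optimal play.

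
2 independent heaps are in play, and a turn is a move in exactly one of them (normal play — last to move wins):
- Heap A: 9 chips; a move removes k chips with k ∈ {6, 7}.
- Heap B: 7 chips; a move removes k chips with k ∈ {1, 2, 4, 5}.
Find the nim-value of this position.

Build the Grundy sequence for heap A with g(k) = mex{g(k−s) : s ∈ {6, 7}, s ≤ k}:
k:     0  1  2  3  4  5  6  7  8  9
g(k):  0  0  0  0  0  0  1  1  1  1
So g(9) = 1.
For heap B, compute g(0), g(1), … with moves {1, 2, 4, 5}:
g(0) = mex{} = 0
g(1) = mex{0} = 1
g(2) = mex{0,1} = 2
g(3) = mex{1,2} = 0
g(4) = mex{0,2} = 1
g(5) = mex{0,1} = 2
g(6) = mex{1,2} = 0
g(7) = mex{0,2} = 1
So g(7) = 1.
The value of a disjunctive sum is the nim-sum of the parts.
Combined value = 1 XOR 1 = 0.

0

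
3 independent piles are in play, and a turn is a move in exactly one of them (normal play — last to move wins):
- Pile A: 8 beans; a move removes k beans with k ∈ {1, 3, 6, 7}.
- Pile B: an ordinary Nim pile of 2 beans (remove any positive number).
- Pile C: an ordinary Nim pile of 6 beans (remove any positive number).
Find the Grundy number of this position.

6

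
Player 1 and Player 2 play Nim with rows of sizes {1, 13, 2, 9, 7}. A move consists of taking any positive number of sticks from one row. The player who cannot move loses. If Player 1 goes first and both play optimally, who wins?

Compute the nim-sum pairwise:
1 ^ 13 = 12
12 ^ 2 = 14
14 ^ 9 = 7
7 ^ 7 = 0
The nim-sum is 0, so this is a P-position: the player to move is in a losing position under optimal play; Player 1 is about to move from it and so loses — Player 2 wins.

Player 2 wins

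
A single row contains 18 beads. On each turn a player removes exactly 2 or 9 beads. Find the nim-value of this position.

1

Build the Grundy sequence with g(k) = mex{g(k−s) : s ∈ {2, 9}, s ≤ k}:
k:     0  1  2  3  4  5  6  7  8  9 10 11 12 13 14 15 16 17 18
g(k):  0  0  1  1  0  0  1  1  0  2  1  0  0  1  1  0  0  1  1
So g(18) = 1.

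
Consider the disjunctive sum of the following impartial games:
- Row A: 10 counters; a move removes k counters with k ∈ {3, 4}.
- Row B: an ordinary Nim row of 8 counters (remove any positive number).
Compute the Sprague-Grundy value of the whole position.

9

For row A, compute g(0), g(1), … with moves {3, 4}:
g(0) = mex{} = 0
g(1) = mex{} = 0
g(2) = mex{} = 0
g(3) = mex{0} = 1
g(4) = mex{0} = 1
g(5) = mex{0} = 1
g(6) = mex{0,1} = 2
g(7) = mex{1} = 0
g(8) = mex{1} = 0
g(9) = mex{1,2} = 0
g(10) = mex{0,2} = 1
So g(10) = 1.
Row B is a plain Nim row of size 8, so its Grundy value is 8.
The value of a disjunctive sum is the nim-sum of the parts.
Combined value = 1 ⊕ 8 = 9.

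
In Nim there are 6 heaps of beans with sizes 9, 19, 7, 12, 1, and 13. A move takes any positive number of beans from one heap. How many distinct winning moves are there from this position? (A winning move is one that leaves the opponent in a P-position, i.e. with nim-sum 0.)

1

Nim-sum: 9 ^ 19 ^ 7 ^ 12 ^ 1 ^ 13 = 29.
The overall nim-sum is X = 29. A heap of size p has a winning move iff p XOR X < p (reduce it to p XOR X).
  9: 9 XOR 29 = 20 ≥ 9 — no move.
  19: 19 XOR 29 = 14 < 19 — winning move (to 14).
  7: 7 XOR 29 = 26 ≥ 7 — no move.
  12: 12 XOR 29 = 17 ≥ 12 — no move.
  1: 1 XOR 29 = 28 ≥ 1 — no move.
  13: 13 XOR 29 = 16 ≥ 13 — no move.
That gives 1 winning move.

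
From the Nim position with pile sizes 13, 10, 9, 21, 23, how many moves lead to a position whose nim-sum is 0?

Nim-sum: 13 ^ 10 ^ 9 ^ 21 ^ 23 = 12.
The overall nim-sum is X = 12. A pile of size p has a winning move iff p XOR X < p (reduce it to p XOR X).
  13: 13 XOR 12 = 1 < 13 — winning move (to 1).
  10: 10 XOR 12 = 6 < 10 — winning move (to 6).
  9: 9 XOR 12 = 5 < 9 — winning move (to 5).
  21: 21 XOR 12 = 25 ≥ 21 — no move.
  23: 23 XOR 12 = 27 ≥ 23 — no move.
That gives 3 winning moves.

3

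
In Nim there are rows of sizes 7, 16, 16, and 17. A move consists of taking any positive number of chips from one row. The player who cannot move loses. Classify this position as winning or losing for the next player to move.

Winning position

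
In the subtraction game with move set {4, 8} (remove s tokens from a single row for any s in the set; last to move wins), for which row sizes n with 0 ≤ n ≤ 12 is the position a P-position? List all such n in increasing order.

0, 1, 2, 3, 12

Grundy values for subtraction set {4, 8}:
k:     0  1  2  3  4  5  6  7  8  9 10 11 12
g(k):  0  0  0  0  1  1  1  1  2  2  2  2  0
The P-positions (g = 0) in 0..12 are 0, 1, 2, 3, 12.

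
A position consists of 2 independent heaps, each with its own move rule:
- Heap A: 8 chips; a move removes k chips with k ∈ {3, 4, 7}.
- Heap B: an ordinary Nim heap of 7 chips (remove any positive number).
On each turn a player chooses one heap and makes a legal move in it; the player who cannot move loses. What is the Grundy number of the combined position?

5

Build the Grundy sequence for heap A with g(k) = mex{g(k−s) : s ∈ {3, 4, 7}, s ≤ k}:
g(0) = mex{} = 0
g(1) = mex{} = 0
g(2) = mex{} = 0
g(3) = mex{0} = 1
g(4) = mex{0} = 1
g(5) = mex{0} = 1
g(6) = mex{0,1} = 2
g(7) = mex{0,1} = 2
g(8) = mex{0,1} = 2
So g(8) = 2.
Heap B is a plain Nim heap of size 7, so its Grundy value is 7.
The value of a disjunctive sum is the nim-sum of the parts.
Combined value = 2 XOR 7 = 5.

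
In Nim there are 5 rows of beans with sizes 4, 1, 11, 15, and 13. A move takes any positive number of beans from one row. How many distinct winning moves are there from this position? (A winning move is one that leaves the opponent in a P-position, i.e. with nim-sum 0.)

3

Write each in binary and XOR column by column:
  0100  (4)
  0001  (1)
  1011  (11)
  1111  (15)
  1101  (13)
  ----
  1100  (12)
The overall nim-sum is X = 12. A row of size p has a winning move iff p XOR X < p (reduce it to p XOR X).
  4: 4 XOR 12 = 8 ≥ 4 — no move.
  1: 1 XOR 12 = 13 ≥ 1 — no move.
  11: 11 XOR 12 = 7 < 11 — winning move (to 7).
  15: 15 XOR 12 = 3 < 15 — winning move (to 3).
  13: 13 XOR 12 = 1 < 13 — winning move (to 1).
That gives 3 winning moves.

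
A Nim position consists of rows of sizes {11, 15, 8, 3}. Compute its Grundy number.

15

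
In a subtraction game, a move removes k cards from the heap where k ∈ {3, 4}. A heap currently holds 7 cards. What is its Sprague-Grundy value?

Grundy values for subtraction set {3, 4}:
g(0) = mex{} = 0
g(1) = mex{} = 0
g(2) = mex{} = 0
g(3) = mex{0} = 1
g(4) = mex{0} = 1
g(5) = mex{0} = 1
g(6) = mex{0,1} = 2
g(7) = mex{1} = 0
So g(7) = 0.

0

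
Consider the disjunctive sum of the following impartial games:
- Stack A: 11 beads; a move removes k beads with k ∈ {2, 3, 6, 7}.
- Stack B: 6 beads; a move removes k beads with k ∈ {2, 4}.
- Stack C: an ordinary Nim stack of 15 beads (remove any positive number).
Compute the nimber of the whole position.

14

For stack A, compute g(0), g(1), … with moves {2, 3, 6, 7}:
g(0) = mex{} = 0
g(1) = mex{} = 0
g(2) = mex{0} = 1
g(3) = mex{0} = 1
g(4) = mex{0,1} = 2
g(5) = mex{1} = 0
g(6) = mex{0,1,2} = 3
g(7) = mex{0,2} = 1
g(8) = mex{0,1,3} = 2
g(9) = mex{1,3} = 0
g(10) = mex{1,2} = 0
g(11) = mex{0,2} = 1
So g(11) = 1.
Grundy values for stack B (subtraction set {2, 4}):
g(0) = mex{} = 0
g(1) = mex{} = 0
g(2) = mex{0} = 1
g(3) = mex{0} = 1
g(4) = mex{0,1} = 2
g(5) = mex{0,1} = 2
g(6) = mex{1,2} = 0
So g(6) = 0.
Stack C is a plain Nim stack of size 15, so its Grundy value is 15.
By the Sprague-Grundy theorem, the Grundy value of a sum of independent games is the XOR of the component values.
Combined value = 1 ⊕ 0 ⊕ 15 = 14.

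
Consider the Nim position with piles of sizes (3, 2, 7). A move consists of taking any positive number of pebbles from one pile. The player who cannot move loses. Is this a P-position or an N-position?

In binary:
  011  (3)
  010  (2)
  111  (7)
  ---
  110  (6)
The nim-sum is 6 ≠ 0, so this is an N-position: the player to move can win.

N-position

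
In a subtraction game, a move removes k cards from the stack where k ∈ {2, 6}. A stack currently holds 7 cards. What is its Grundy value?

1

Grundy values for subtraction set {2, 6}:
k:     0  1  2  3  4  5  6  7
g(k):  0  0  1  1  0  0  1  1
So g(7) = 1.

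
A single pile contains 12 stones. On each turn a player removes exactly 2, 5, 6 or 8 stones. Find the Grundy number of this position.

2

Compute g(0), g(1), … for moves {2, 5, 6, 8}:
k:     0  1  2  3  4  5  6  7  8  9 10 11 12
g(k):  0  0  1  1  0  2  1  3  2  2  3  0  2
So g(12) = 2.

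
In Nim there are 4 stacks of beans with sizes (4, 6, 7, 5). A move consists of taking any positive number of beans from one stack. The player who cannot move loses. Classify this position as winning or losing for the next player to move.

Nim-sum: 4 XOR 6 XOR 7 XOR 5 = 0.
The nim-sum is 0, so this is a P-position: the player to move is in a losing position under optimal play.

Losing position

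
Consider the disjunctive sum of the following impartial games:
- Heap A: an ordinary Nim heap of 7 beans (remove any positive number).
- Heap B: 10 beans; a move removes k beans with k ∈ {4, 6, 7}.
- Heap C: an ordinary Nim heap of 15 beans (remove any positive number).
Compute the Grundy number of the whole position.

Heap A is a plain Nim heap of size 7, so its Grundy value is 7.
Build the Grundy sequence for heap B with g(k) = mex{g(k−s) : s ∈ {4, 6, 7}, s ≤ k}:
g(0) = mex{} = 0
g(1) = mex{} = 0
g(2) = mex{} = 0
g(3) = mex{} = 0
g(4) = mex{0} = 1
g(5) = mex{0} = 1
g(6) = mex{0} = 1
g(7) = mex{0} = 1
g(8) = mex{0,1} = 2
g(9) = mex{0,1} = 2
g(10) = mex{0,1} = 2
So g(10) = 2.
Heap C is a plain Nim heap of size 15, so its Grundy value is 15.
By the Sprague-Grundy theorem, the Grundy value of a sum of independent games is the XOR of the component values.
Combined value = 7 XOR 2 XOR 15 = 10.

10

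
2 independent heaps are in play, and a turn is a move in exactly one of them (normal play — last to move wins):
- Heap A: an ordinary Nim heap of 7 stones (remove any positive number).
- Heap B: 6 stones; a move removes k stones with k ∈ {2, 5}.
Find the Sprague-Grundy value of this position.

Heap A is a plain Nim heap of size 7, so its Grundy value is 7.
Grundy values for heap B (subtraction set {2, 5}):
k:     0  1  2  3  4  5  6
g(k):  0  0  1  1  0  2  1
So g(6) = 1.
The value of a disjunctive sum is the nim-sum of the parts.
Combined value = 7 XOR 1 = 6.

6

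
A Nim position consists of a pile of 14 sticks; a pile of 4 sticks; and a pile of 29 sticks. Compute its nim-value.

In binary:
  01110  (14)
  00100  (4)
  11101  (29)
  -----
  10111  (23)

23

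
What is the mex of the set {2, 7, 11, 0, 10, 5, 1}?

3

The values 0, 1, 2 are all present; 3 is the first non-negative integer missing from the set.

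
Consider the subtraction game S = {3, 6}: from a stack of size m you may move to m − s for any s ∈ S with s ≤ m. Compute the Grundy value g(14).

Compute g(0), g(1), … for moves {3, 6}:
k:     0  1  2  3  4  5  6  7  8  9 10 11 12 13 14
g(k):  0  0  0  1  1  1  2  2  2  0  0  0  1  1  1
So g(14) = 1.

1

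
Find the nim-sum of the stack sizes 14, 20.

26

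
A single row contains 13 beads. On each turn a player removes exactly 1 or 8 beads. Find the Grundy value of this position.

0

Compute g(0), g(1), … for moves {1, 8}:
g(0) = mex{} = 0
g(1) = mex{0} = 1
g(2) = mex{1} = 0
g(3) = mex{0} = 1
g(4) = mex{1} = 0
g(5) = mex{0} = 1
g(6) = mex{1} = 0
g(7) = mex{0} = 1
g(8) = mex{0,1} = 2
g(9) = mex{1,2} = 0
g(10) = mex{0} = 1
g(11) = mex{1} = 0
g(12) = mex{0} = 1
g(13) = mex{1} = 0
So g(13) = 0.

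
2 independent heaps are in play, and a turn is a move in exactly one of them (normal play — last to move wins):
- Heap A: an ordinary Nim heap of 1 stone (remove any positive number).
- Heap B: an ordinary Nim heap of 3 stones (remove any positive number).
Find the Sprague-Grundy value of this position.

2

Heap A is a plain Nim heap of size 1, so its Grundy value is 1.
Heap B is a plain Nim heap of size 3, so its Grundy value is 3.
The value of a disjunctive sum is the nim-sum of the parts.
Combined value = 1 XOR 3 = 2.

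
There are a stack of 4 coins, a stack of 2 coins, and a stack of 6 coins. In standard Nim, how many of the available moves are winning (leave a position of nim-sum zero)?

Compute the nim-sum pairwise:
4 ^ 2 = 6
6 ^ 6 = 0
The nim-sum is already 0, so every move leaves a nonzero nim-sum — there are no winning moves.

0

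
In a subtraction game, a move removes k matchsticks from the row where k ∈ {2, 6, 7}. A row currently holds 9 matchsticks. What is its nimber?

Grundy values for subtraction set {2, 6, 7}:
g(0) = mex{} = 0
g(1) = mex{} = 0
g(2) = mex{0} = 1
g(3) = mex{0} = 1
g(4) = mex{1} = 0
g(5) = mex{1} = 0
g(6) = mex{0} = 1
g(7) = mex{0} = 1
g(8) = mex{0,1} = 2
g(9) = mex{1} = 0
So g(9) = 0.

0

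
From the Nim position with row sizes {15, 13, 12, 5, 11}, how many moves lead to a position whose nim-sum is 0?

0

Compute the nim-sum pairwise:
15 XOR 13 = 2
2 XOR 12 = 14
14 XOR 5 = 11
11 XOR 11 = 0
The nim-sum is already 0, so every move leaves a nonzero nim-sum — there are no winning moves.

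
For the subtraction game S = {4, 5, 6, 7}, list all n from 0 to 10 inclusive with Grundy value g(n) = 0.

0, 1, 2, 3

Build the Grundy sequence with g(k) = mex{g(k−s) : s ∈ {4, 5, 6, 7}, s ≤ k}:
g(0) = mex{} = 0
g(1) = mex{} = 0
g(2) = mex{} = 0
g(3) = mex{} = 0
g(4) = mex{0} = 1
g(5) = mex{0} = 1
g(6) = mex{0} = 1
g(7) = mex{0} = 1
g(8) = mex{0,1} = 2
g(9) = mex{0,1} = 2
g(10) = mex{0,1} = 2
The P-positions (g = 0) in 0..10 are 0, 1, 2, 3.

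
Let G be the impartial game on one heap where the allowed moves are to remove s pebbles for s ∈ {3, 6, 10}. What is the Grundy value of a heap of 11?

3

Compute g(0), g(1), … for moves {3, 6, 10}:
g(0) = mex{} = 0
g(1) = mex{} = 0
g(2) = mex{} = 0
g(3) = mex{0} = 1
g(4) = mex{0} = 1
g(5) = mex{0} = 1
g(6) = mex{0,1} = 2
g(7) = mex{0,1} = 2
g(8) = mex{0,1} = 2
g(9) = mex{1,2} = 0
g(10) = mex{0,1,2} = 3
g(11) = mex{0,1,2} = 3
So g(11) = 3.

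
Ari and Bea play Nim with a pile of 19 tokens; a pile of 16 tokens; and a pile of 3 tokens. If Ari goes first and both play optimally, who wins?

Nim-sum: 19 ^ 16 ^ 3 = 0.
The nim-sum is 0, so this is a P-position: the player to move is in a losing position under optimal play; Ari is about to move from it and so loses — Bea wins.

Bea wins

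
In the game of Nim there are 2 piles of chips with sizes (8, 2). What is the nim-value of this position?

10

Nim-sum: 8 ⊕ 2 = 10.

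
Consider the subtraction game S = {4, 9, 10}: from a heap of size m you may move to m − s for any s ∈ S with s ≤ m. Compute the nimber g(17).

2

Build the Grundy sequence with g(k) = mex{g(k−s) : s ∈ {4, 9, 10}, s ≤ k}:
k:     0  1  2  3  4  5  6  7  8  9 10 11 12 13 14 15 16 17
g(k):  0  0  0  0  1  1  1  1  0  2  2  2  1  3  0  0  0  2
So g(17) = 2.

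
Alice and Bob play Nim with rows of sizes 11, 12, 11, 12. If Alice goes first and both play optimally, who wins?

Bob wins

Bitwise XOR of the heap sizes:
  1011  (11)
  1100  (12)
  1011  (11)
  1100  (12)
  ----
  0000  (0)
The nim-sum is 0, so this is a P-position: the player to move is in a losing position under optimal play; Alice is about to move from it and so loses — Bob wins.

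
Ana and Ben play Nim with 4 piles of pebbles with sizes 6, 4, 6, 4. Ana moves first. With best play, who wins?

Ben wins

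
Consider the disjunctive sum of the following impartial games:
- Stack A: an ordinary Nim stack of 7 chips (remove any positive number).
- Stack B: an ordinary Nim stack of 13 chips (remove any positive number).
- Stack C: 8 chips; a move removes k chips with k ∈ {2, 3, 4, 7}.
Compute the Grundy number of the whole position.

11

Stack A is a plain Nim stack of size 7, so its Grundy value is 7.
Stack B is a plain Nim stack of size 13, so its Grundy value is 13.
Build the Grundy sequence for stack C with g(k) = mex{g(k−s) : s ∈ {2, 3, 4, 7}, s ≤ k}:
k:     0  1  2  3  4  5  6  7  8
g(k):  0  0  1  1  2  2  0  3  1
So g(8) = 1.
By the Sprague-Grundy theorem, the Grundy value of a sum of independent games is the XOR of the component values.
Combined value = 7 XOR 13 XOR 1 = 11.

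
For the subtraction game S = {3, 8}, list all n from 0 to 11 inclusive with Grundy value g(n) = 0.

Compute g(0), g(1), … for moves {3, 8}:
k:     0  1  2  3  4  5  6  7  8  9 10 11
g(k):  0  0  0  1  1  1  0  0  2  1  1  0
The P-positions (g = 0) in 0..11 are 0, 1, 2, 6, 7, 11.

0, 1, 2, 6, 7, 11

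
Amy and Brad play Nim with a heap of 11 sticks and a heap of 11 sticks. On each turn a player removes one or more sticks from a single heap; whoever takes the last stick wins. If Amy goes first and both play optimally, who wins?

Brad wins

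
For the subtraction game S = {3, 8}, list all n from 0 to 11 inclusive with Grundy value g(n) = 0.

Build the Grundy sequence with g(k) = mex{g(k−s) : s ∈ {3, 8}, s ≤ k}:
g(0) = mex{} = 0
g(1) = mex{} = 0
g(2) = mex{} = 0
g(3) = mex{0} = 1
g(4) = mex{0} = 1
g(5) = mex{0} = 1
g(6) = mex{1} = 0
g(7) = mex{1} = 0
g(8) = mex{0,1} = 2
g(9) = mex{0} = 1
g(10) = mex{0} = 1
g(11) = mex{1,2} = 0
The P-positions (g = 0) in 0..11 are 0, 1, 2, 6, 7, 11.

0, 1, 2, 6, 7, 11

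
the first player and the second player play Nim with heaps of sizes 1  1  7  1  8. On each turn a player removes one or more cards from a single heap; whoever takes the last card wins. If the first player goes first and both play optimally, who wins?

the first player wins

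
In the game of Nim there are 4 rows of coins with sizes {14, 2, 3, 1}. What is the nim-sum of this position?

14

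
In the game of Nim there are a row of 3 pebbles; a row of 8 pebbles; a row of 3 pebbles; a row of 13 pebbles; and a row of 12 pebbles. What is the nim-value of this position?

9

Compute the nim-sum pairwise:
3 ⊕ 8 = 11
11 ⊕ 3 = 8
8 ⊕ 13 = 5
5 ⊕ 12 = 9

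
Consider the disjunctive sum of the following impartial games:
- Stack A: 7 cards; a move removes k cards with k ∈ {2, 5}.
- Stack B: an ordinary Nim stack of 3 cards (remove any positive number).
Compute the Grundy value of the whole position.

3

Grundy values for stack A (subtraction set {2, 5}):
g(0) = mex{} = 0
g(1) = mex{} = 0
g(2) = mex{0} = 1
g(3) = mex{0} = 1
g(4) = mex{1} = 0
g(5) = mex{0,1} = 2
g(6) = mex{0} = 1
g(7) = mex{1,2} = 0
So g(7) = 0.
Stack B is a plain Nim stack of size 3, so its Grundy value is 3.
The value of a disjunctive sum is the nim-sum of the parts.
Combined value = 0 XOR 3 = 3.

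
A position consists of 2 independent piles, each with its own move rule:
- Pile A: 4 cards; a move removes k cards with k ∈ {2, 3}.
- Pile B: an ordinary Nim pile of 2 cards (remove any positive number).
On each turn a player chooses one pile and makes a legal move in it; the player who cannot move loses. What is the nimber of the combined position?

0

For pile A, compute g(0), g(1), … with moves {2, 3}:
g(0) = mex{} = 0
g(1) = mex{} = 0
g(2) = mex{0} = 1
g(3) = mex{0} = 1
g(4) = mex{0,1} = 2
So g(4) = 2.
Pile B is a plain Nim pile of size 2, so its Grundy value is 2.
The value of a disjunctive sum is the nim-sum of the parts.
Combined value = 2 ⊕ 2 = 0.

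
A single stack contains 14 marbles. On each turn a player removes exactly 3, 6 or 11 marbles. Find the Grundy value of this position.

0

Build the Grundy sequence with g(k) = mex{g(k−s) : s ∈ {3, 6, 11}, s ≤ k}:
k:     0  1  2  3  4  5  6  7  8  9 10 11 12 13 14
g(k):  0  0  0  1  1  1  2  2  2  0  0  3  1  1  0
So g(14) = 0.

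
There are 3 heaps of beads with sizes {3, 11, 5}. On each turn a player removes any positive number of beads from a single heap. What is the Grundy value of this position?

13

Compute the nim-sum pairwise:
3 ⊕ 11 = 8
8 ⊕ 5 = 13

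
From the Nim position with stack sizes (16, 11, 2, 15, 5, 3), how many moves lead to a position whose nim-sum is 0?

1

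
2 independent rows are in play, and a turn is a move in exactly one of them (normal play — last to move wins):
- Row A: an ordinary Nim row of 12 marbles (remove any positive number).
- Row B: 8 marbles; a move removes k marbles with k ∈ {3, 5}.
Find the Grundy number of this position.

12

Row A is a plain Nim row of size 12, so its Grundy value is 12.
Grundy values for row B (subtraction set {3, 5}):
g(0) = mex{} = 0
g(1) = mex{} = 0
g(2) = mex{} = 0
g(3) = mex{0} = 1
g(4) = mex{0} = 1
g(5) = mex{0} = 1
g(6) = mex{0,1} = 2
g(7) = mex{0,1} = 2
g(8) = mex{1} = 0
So g(8) = 0.
By the Sprague-Grundy theorem, the Grundy value of a sum of independent games is the XOR of the component values.
Combined value = 12 XOR 0 = 12.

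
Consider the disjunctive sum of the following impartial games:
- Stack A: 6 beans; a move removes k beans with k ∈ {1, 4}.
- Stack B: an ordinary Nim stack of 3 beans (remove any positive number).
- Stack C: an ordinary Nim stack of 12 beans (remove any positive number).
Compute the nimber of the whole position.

For stack A, compute g(0), g(1), … with moves {1, 4}:
g(0) = mex{} = 0
g(1) = mex{0} = 1
g(2) = mex{1} = 0
g(3) = mex{0} = 1
g(4) = mex{0,1} = 2
g(5) = mex{1,2} = 0
g(6) = mex{0} = 1
So g(6) = 1.
Stack B is a plain Nim stack of size 3, so its Grundy value is 3.
Stack C is a plain Nim stack of size 12, so its Grundy value is 12.
By the Sprague-Grundy theorem, the Grundy value of a sum of independent games is the XOR of the component values.
Combined value = 1 ⊕ 3 ⊕ 12 = 14.

14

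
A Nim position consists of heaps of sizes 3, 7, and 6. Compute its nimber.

2

Bitwise XOR of the heap sizes:
  011  (3)
  111  (7)
  110  (6)
  ---
  010  (2)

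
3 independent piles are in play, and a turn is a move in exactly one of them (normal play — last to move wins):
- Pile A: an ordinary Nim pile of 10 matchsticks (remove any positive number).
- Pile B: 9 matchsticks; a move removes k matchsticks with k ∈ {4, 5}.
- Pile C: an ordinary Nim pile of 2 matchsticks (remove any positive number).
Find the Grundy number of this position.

8

Pile A is a plain Nim pile of size 10, so its Grundy value is 10.
For pile B, compute g(0), g(1), … with moves {4, 5}:
g(0) = mex{} = 0
g(1) = mex{} = 0
g(2) = mex{} = 0
g(3) = mex{} = 0
g(4) = mex{0} = 1
g(5) = mex{0} = 1
g(6) = mex{0} = 1
g(7) = mex{0} = 1
g(8) = mex{0,1} = 2
g(9) = mex{1} = 0
So g(9) = 0.
Pile C is a plain Nim pile of size 2, so its Grundy value is 2.
The value of a disjunctive sum is the nim-sum of the parts.
Combined value = 10 XOR 0 XOR 2 = 8.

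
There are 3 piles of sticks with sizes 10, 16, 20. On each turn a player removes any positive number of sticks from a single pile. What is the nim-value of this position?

14

Nim-sum: 10 ⊕ 16 ⊕ 20 = 14.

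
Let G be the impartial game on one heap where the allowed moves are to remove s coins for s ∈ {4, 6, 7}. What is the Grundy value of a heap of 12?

Compute g(0), g(1), … for moves {4, 6, 7}:
k:     0  1  2  3  4  5  6  7  8  9 10 11 12
g(k):  0  0  0  0  1  1  1  1  2  2  2  0  0
So g(12) = 0.

0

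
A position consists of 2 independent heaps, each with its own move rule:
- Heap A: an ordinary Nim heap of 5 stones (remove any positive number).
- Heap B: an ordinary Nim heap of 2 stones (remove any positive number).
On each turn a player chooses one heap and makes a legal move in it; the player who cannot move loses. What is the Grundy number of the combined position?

Heap A is a plain Nim heap of size 5, so its Grundy value is 5.
Heap B is a plain Nim heap of size 2, so its Grundy value is 2.
By the Sprague-Grundy theorem, the Grundy value of a sum of independent games is the XOR of the component values.
Combined value = 5 ⊕ 2 = 7.

7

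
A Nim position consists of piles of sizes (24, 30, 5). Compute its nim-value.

Bitwise XOR of the heap sizes:
  11000  (24)
  11110  (30)
  00101  (5)
  -----
  00011  (3)

3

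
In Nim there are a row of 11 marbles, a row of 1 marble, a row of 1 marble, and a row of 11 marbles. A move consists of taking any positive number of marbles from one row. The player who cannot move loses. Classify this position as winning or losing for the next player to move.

Compute the nim-sum pairwise:
11 ^ 1 = 10
10 ^ 1 = 11
11 ^ 11 = 0
The nim-sum is 0, so this is a P-position: the player to move is in a losing position under optimal play.

Losing position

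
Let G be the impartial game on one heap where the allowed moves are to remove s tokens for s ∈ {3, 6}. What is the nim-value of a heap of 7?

Build the Grundy sequence with g(k) = mex{g(k−s) : s ∈ {3, 6}, s ≤ k}:
g(0) = mex{} = 0
g(1) = mex{} = 0
g(2) = mex{} = 0
g(3) = mex{0} = 1
g(4) = mex{0} = 1
g(5) = mex{0} = 1
g(6) = mex{0,1} = 2
g(7) = mex{0,1} = 2
So g(7) = 2.

2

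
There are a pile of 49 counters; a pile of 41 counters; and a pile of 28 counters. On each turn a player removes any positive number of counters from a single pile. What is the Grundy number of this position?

4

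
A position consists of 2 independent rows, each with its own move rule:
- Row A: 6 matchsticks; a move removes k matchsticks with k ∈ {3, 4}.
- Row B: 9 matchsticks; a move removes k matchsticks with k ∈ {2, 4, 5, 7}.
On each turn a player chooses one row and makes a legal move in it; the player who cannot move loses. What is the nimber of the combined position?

2

Grundy values for row A (subtraction set {3, 4}):
g(0) = mex{} = 0
g(1) = mex{} = 0
g(2) = mex{} = 0
g(3) = mex{0} = 1
g(4) = mex{0} = 1
g(5) = mex{0} = 1
g(6) = mex{0,1} = 2
So g(6) = 2.
For row B, compute g(0), g(1), … with moves {2, 4, 5, 7}:
k:     0  1  2  3  4  5  6  7  8  9
g(k):  0  0  1  1  2  2  3  3  4  0
So g(9) = 0.
By the Sprague-Grundy theorem, the Grundy value of a sum of independent games is the XOR of the component values.
Combined value = 2 ⊕ 0 = 2.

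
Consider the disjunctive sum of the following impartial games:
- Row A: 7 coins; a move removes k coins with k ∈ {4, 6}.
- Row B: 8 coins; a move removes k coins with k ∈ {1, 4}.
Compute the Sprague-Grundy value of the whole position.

0

For row A, compute g(0), g(1), … with moves {4, 6}:
k:     0  1  2  3  4  5  6  7
g(k):  0  0  0  0  1  1  1  1
So g(7) = 1.
Grundy values for row B (subtraction set {1, 4}):
g(0) = mex{} = 0
g(1) = mex{0} = 1
g(2) = mex{1} = 0
g(3) = mex{0} = 1
g(4) = mex{0,1} = 2
g(5) = mex{1,2} = 0
g(6) = mex{0} = 1
g(7) = mex{1} = 0
g(8) = mex{0,2} = 1
So g(8) = 1.
The value of a disjunctive sum is the nim-sum of the parts.
Combined value = 1 XOR 1 = 0.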